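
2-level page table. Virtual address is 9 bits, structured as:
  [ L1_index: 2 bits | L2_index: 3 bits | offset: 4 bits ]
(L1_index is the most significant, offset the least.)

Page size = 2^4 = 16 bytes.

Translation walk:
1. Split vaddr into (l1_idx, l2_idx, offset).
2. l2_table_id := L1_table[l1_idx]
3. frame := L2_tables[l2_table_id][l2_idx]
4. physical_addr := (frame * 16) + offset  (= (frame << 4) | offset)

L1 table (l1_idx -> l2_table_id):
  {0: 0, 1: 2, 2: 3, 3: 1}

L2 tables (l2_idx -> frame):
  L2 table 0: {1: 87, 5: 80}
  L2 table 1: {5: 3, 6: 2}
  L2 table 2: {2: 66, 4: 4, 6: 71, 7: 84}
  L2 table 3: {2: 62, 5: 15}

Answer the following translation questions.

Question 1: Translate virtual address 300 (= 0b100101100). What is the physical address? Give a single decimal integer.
vaddr = 300 = 0b100101100
Split: l1_idx=2, l2_idx=2, offset=12
L1[2] = 3
L2[3][2] = 62
paddr = 62 * 16 + 12 = 1004

Answer: 1004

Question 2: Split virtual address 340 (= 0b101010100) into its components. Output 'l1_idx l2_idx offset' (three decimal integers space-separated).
vaddr = 340 = 0b101010100
  top 2 bits -> l1_idx = 2
  next 3 bits -> l2_idx = 5
  bottom 4 bits -> offset = 4

Answer: 2 5 4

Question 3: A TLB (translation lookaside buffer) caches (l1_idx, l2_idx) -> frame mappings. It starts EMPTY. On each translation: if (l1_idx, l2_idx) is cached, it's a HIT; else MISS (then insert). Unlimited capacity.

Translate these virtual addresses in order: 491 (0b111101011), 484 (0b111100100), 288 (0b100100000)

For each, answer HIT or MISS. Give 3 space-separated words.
Answer: MISS HIT MISS

Derivation:
vaddr=491: (3,6) not in TLB -> MISS, insert
vaddr=484: (3,6) in TLB -> HIT
vaddr=288: (2,2) not in TLB -> MISS, insert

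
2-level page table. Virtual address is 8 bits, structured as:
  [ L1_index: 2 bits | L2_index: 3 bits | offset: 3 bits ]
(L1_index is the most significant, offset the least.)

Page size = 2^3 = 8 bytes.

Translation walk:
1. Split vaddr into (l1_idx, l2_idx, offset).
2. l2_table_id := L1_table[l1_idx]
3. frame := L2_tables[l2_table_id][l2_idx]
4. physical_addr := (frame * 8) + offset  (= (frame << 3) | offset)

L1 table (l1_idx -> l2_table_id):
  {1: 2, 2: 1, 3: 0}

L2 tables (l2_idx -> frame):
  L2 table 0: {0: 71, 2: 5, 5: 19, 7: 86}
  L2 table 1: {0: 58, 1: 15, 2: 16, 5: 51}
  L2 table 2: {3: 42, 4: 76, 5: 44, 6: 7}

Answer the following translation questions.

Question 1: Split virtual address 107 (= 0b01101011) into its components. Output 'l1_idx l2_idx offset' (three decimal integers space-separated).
Answer: 1 5 3

Derivation:
vaddr = 107 = 0b01101011
  top 2 bits -> l1_idx = 1
  next 3 bits -> l2_idx = 5
  bottom 3 bits -> offset = 3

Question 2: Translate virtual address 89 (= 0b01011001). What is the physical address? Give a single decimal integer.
Answer: 337

Derivation:
vaddr = 89 = 0b01011001
Split: l1_idx=1, l2_idx=3, offset=1
L1[1] = 2
L2[2][3] = 42
paddr = 42 * 8 + 1 = 337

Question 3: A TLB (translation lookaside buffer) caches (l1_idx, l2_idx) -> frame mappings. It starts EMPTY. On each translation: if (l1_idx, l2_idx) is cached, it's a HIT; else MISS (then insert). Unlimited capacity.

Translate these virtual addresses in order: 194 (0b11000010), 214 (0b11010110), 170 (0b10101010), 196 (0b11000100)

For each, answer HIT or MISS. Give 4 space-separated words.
vaddr=194: (3,0) not in TLB -> MISS, insert
vaddr=214: (3,2) not in TLB -> MISS, insert
vaddr=170: (2,5) not in TLB -> MISS, insert
vaddr=196: (3,0) in TLB -> HIT

Answer: MISS MISS MISS HIT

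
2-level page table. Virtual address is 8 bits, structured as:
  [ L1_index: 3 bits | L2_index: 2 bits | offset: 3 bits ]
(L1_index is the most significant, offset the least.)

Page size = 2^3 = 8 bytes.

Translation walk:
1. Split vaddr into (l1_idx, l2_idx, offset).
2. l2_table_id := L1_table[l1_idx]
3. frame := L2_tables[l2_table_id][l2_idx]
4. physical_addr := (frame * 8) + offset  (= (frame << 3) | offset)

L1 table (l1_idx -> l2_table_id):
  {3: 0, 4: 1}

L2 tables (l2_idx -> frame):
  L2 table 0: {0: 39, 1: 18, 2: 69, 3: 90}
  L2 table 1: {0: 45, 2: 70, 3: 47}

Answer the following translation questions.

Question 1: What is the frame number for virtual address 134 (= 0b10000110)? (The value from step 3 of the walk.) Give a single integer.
vaddr = 134: l1_idx=4, l2_idx=0
L1[4] = 1; L2[1][0] = 45

Answer: 45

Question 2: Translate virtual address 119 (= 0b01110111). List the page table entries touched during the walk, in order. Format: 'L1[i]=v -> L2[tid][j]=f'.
Answer: L1[3]=0 -> L2[0][2]=69

Derivation:
vaddr = 119 = 0b01110111
Split: l1_idx=3, l2_idx=2, offset=7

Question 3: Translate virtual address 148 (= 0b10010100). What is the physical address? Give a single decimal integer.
Answer: 564

Derivation:
vaddr = 148 = 0b10010100
Split: l1_idx=4, l2_idx=2, offset=4
L1[4] = 1
L2[1][2] = 70
paddr = 70 * 8 + 4 = 564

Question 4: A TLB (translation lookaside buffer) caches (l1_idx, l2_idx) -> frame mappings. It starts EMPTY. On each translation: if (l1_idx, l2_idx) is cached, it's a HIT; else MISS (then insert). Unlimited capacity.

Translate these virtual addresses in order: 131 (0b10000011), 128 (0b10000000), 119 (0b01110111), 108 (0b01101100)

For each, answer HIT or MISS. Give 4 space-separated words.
vaddr=131: (4,0) not in TLB -> MISS, insert
vaddr=128: (4,0) in TLB -> HIT
vaddr=119: (3,2) not in TLB -> MISS, insert
vaddr=108: (3,1) not in TLB -> MISS, insert

Answer: MISS HIT MISS MISS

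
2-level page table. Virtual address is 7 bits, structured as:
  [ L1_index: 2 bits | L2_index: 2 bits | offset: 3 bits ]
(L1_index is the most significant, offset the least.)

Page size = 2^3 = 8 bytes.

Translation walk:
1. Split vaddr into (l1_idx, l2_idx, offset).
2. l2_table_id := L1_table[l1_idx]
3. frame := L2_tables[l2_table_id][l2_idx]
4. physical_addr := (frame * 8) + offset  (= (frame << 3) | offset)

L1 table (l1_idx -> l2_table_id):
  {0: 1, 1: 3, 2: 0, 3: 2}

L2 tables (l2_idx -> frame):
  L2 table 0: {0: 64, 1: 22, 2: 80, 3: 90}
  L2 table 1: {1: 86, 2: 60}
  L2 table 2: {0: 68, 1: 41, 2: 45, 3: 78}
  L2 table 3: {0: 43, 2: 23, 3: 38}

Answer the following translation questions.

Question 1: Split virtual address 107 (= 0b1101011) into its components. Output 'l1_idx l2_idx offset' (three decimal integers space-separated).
vaddr = 107 = 0b1101011
  top 2 bits -> l1_idx = 3
  next 2 bits -> l2_idx = 1
  bottom 3 bits -> offset = 3

Answer: 3 1 3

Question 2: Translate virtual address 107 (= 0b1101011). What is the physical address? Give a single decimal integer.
vaddr = 107 = 0b1101011
Split: l1_idx=3, l2_idx=1, offset=3
L1[3] = 2
L2[2][1] = 41
paddr = 41 * 8 + 3 = 331

Answer: 331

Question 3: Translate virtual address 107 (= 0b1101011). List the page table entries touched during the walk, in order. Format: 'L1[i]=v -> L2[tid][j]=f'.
vaddr = 107 = 0b1101011
Split: l1_idx=3, l2_idx=1, offset=3

Answer: L1[3]=2 -> L2[2][1]=41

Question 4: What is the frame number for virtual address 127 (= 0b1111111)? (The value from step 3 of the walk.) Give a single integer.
vaddr = 127: l1_idx=3, l2_idx=3
L1[3] = 2; L2[2][3] = 78

Answer: 78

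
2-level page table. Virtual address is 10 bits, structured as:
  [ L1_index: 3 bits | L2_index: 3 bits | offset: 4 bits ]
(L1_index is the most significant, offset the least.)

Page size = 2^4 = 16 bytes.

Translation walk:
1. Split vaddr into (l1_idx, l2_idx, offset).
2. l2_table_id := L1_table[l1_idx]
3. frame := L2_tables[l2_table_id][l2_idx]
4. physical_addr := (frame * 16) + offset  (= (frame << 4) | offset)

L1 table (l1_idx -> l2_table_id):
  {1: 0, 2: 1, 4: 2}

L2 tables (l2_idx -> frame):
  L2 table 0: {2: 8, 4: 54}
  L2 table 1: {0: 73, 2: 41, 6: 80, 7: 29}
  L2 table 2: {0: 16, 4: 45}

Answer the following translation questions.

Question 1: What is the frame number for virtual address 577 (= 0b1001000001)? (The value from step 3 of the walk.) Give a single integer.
vaddr = 577: l1_idx=4, l2_idx=4
L1[4] = 2; L2[2][4] = 45

Answer: 45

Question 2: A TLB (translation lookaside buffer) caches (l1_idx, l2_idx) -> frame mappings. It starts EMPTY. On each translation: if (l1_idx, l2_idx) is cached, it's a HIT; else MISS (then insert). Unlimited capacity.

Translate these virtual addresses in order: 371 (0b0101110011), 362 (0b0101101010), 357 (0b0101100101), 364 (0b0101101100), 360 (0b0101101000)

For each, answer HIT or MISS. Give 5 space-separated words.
Answer: MISS MISS HIT HIT HIT

Derivation:
vaddr=371: (2,7) not in TLB -> MISS, insert
vaddr=362: (2,6) not in TLB -> MISS, insert
vaddr=357: (2,6) in TLB -> HIT
vaddr=364: (2,6) in TLB -> HIT
vaddr=360: (2,6) in TLB -> HIT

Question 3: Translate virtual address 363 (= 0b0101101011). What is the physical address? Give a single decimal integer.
Answer: 1291

Derivation:
vaddr = 363 = 0b0101101011
Split: l1_idx=2, l2_idx=6, offset=11
L1[2] = 1
L2[1][6] = 80
paddr = 80 * 16 + 11 = 1291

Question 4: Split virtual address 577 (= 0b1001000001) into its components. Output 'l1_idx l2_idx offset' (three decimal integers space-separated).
Answer: 4 4 1

Derivation:
vaddr = 577 = 0b1001000001
  top 3 bits -> l1_idx = 4
  next 3 bits -> l2_idx = 4
  bottom 4 bits -> offset = 1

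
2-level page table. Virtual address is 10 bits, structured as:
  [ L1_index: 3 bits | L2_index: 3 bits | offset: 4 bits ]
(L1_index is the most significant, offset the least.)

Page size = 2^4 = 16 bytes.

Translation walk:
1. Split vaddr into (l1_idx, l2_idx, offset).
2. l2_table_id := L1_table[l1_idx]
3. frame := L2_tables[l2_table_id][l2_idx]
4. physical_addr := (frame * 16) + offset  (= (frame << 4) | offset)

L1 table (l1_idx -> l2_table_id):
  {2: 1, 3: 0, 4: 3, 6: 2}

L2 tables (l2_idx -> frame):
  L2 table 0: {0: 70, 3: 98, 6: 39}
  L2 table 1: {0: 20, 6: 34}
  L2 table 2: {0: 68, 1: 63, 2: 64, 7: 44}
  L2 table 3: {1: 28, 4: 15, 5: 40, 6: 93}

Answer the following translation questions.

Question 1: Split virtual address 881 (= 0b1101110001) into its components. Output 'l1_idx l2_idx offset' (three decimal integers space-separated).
Answer: 6 7 1

Derivation:
vaddr = 881 = 0b1101110001
  top 3 bits -> l1_idx = 6
  next 3 bits -> l2_idx = 7
  bottom 4 bits -> offset = 1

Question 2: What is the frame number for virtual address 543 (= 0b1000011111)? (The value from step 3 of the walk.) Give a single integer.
Answer: 28

Derivation:
vaddr = 543: l1_idx=4, l2_idx=1
L1[4] = 3; L2[3][1] = 28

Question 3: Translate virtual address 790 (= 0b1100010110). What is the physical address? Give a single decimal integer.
Answer: 1014

Derivation:
vaddr = 790 = 0b1100010110
Split: l1_idx=6, l2_idx=1, offset=6
L1[6] = 2
L2[2][1] = 63
paddr = 63 * 16 + 6 = 1014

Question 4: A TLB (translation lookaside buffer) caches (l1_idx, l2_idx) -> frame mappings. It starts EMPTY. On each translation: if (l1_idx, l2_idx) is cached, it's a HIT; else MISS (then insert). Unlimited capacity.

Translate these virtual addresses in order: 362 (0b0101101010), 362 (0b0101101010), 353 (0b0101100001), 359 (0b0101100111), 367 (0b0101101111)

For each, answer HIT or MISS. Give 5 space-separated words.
vaddr=362: (2,6) not in TLB -> MISS, insert
vaddr=362: (2,6) in TLB -> HIT
vaddr=353: (2,6) in TLB -> HIT
vaddr=359: (2,6) in TLB -> HIT
vaddr=367: (2,6) in TLB -> HIT

Answer: MISS HIT HIT HIT HIT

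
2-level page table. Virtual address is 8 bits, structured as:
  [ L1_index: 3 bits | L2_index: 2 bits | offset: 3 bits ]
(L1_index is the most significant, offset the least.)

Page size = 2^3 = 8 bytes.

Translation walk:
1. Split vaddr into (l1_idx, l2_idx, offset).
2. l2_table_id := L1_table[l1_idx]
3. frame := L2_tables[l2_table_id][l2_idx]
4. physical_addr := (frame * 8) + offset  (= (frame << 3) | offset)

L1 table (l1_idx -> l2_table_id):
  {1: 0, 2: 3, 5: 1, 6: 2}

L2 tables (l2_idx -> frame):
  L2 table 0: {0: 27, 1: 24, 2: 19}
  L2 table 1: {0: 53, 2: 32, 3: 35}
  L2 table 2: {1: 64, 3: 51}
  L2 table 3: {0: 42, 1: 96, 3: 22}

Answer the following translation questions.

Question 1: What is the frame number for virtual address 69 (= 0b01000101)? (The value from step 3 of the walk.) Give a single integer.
Answer: 42

Derivation:
vaddr = 69: l1_idx=2, l2_idx=0
L1[2] = 3; L2[3][0] = 42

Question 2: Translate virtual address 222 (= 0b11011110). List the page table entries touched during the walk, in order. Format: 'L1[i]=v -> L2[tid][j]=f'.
vaddr = 222 = 0b11011110
Split: l1_idx=6, l2_idx=3, offset=6

Answer: L1[6]=2 -> L2[2][3]=51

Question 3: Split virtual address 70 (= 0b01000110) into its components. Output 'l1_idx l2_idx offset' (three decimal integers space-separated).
vaddr = 70 = 0b01000110
  top 3 bits -> l1_idx = 2
  next 2 bits -> l2_idx = 0
  bottom 3 bits -> offset = 6

Answer: 2 0 6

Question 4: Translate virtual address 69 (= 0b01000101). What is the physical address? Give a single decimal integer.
vaddr = 69 = 0b01000101
Split: l1_idx=2, l2_idx=0, offset=5
L1[2] = 3
L2[3][0] = 42
paddr = 42 * 8 + 5 = 341

Answer: 341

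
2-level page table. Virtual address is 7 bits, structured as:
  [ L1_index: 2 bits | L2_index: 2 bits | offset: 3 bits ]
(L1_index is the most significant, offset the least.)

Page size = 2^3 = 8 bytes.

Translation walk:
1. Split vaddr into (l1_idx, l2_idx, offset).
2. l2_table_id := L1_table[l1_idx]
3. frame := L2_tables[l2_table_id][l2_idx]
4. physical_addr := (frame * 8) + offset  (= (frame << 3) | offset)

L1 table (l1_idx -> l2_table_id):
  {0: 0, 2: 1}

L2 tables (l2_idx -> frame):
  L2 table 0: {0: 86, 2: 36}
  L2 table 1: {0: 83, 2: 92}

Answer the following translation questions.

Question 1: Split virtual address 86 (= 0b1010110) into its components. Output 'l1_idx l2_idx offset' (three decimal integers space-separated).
vaddr = 86 = 0b1010110
  top 2 bits -> l1_idx = 2
  next 2 bits -> l2_idx = 2
  bottom 3 bits -> offset = 6

Answer: 2 2 6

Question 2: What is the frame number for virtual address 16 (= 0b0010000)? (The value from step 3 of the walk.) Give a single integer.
Answer: 36

Derivation:
vaddr = 16: l1_idx=0, l2_idx=2
L1[0] = 0; L2[0][2] = 36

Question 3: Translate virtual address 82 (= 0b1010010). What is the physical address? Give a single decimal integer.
Answer: 738

Derivation:
vaddr = 82 = 0b1010010
Split: l1_idx=2, l2_idx=2, offset=2
L1[2] = 1
L2[1][2] = 92
paddr = 92 * 8 + 2 = 738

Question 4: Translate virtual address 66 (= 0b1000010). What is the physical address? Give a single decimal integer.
Answer: 666

Derivation:
vaddr = 66 = 0b1000010
Split: l1_idx=2, l2_idx=0, offset=2
L1[2] = 1
L2[1][0] = 83
paddr = 83 * 8 + 2 = 666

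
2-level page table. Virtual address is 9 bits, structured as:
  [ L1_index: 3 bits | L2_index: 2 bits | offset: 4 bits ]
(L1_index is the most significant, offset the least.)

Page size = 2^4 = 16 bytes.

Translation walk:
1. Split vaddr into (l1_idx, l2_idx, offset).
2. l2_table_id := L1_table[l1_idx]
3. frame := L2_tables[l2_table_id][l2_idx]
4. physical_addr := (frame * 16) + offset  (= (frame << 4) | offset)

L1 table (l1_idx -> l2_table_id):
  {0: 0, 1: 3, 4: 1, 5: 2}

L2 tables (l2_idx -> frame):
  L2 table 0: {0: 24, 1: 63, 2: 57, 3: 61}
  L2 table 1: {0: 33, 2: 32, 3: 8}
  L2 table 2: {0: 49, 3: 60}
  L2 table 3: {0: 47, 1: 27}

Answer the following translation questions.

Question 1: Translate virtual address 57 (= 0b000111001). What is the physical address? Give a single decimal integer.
vaddr = 57 = 0b000111001
Split: l1_idx=0, l2_idx=3, offset=9
L1[0] = 0
L2[0][3] = 61
paddr = 61 * 16 + 9 = 985

Answer: 985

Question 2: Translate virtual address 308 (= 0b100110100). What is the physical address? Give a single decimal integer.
vaddr = 308 = 0b100110100
Split: l1_idx=4, l2_idx=3, offset=4
L1[4] = 1
L2[1][3] = 8
paddr = 8 * 16 + 4 = 132

Answer: 132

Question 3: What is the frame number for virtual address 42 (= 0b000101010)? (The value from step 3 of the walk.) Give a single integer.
Answer: 57

Derivation:
vaddr = 42: l1_idx=0, l2_idx=2
L1[0] = 0; L2[0][2] = 57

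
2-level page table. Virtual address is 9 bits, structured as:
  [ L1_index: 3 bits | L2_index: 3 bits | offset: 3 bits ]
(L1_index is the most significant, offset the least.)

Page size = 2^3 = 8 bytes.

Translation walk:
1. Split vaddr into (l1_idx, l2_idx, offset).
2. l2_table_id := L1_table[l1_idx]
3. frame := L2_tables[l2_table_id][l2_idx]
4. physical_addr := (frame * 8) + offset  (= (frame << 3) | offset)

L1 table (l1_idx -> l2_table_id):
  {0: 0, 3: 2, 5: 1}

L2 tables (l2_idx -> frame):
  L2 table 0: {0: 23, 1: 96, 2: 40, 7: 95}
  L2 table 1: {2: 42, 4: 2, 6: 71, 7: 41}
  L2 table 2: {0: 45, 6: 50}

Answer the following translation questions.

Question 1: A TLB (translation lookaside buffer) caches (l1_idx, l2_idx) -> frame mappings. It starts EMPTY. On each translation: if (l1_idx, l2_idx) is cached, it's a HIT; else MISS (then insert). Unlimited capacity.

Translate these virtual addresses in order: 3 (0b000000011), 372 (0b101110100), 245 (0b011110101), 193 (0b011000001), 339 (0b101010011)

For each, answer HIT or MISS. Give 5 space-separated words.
vaddr=3: (0,0) not in TLB -> MISS, insert
vaddr=372: (5,6) not in TLB -> MISS, insert
vaddr=245: (3,6) not in TLB -> MISS, insert
vaddr=193: (3,0) not in TLB -> MISS, insert
vaddr=339: (5,2) not in TLB -> MISS, insert

Answer: MISS MISS MISS MISS MISS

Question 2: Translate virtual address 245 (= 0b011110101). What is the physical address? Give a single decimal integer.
vaddr = 245 = 0b011110101
Split: l1_idx=3, l2_idx=6, offset=5
L1[3] = 2
L2[2][6] = 50
paddr = 50 * 8 + 5 = 405

Answer: 405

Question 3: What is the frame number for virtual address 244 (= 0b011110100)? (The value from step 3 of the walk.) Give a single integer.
Answer: 50

Derivation:
vaddr = 244: l1_idx=3, l2_idx=6
L1[3] = 2; L2[2][6] = 50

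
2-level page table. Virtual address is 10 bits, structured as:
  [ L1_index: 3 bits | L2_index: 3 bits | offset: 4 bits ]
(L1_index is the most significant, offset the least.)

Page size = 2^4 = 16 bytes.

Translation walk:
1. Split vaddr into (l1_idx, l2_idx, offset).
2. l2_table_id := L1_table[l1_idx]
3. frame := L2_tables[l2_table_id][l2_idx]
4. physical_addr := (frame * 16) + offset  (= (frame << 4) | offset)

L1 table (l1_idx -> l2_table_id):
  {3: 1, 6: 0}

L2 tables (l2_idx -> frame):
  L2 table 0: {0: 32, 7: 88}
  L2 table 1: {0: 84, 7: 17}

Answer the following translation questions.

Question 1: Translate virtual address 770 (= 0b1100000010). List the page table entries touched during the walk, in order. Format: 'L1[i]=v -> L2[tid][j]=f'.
Answer: L1[6]=0 -> L2[0][0]=32

Derivation:
vaddr = 770 = 0b1100000010
Split: l1_idx=6, l2_idx=0, offset=2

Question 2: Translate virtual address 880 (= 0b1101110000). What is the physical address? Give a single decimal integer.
Answer: 1408

Derivation:
vaddr = 880 = 0b1101110000
Split: l1_idx=6, l2_idx=7, offset=0
L1[6] = 0
L2[0][7] = 88
paddr = 88 * 16 + 0 = 1408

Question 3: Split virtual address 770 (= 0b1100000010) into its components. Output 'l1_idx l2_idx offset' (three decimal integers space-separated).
vaddr = 770 = 0b1100000010
  top 3 bits -> l1_idx = 6
  next 3 bits -> l2_idx = 0
  bottom 4 bits -> offset = 2

Answer: 6 0 2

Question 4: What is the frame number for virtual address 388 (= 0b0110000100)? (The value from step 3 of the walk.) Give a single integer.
Answer: 84

Derivation:
vaddr = 388: l1_idx=3, l2_idx=0
L1[3] = 1; L2[1][0] = 84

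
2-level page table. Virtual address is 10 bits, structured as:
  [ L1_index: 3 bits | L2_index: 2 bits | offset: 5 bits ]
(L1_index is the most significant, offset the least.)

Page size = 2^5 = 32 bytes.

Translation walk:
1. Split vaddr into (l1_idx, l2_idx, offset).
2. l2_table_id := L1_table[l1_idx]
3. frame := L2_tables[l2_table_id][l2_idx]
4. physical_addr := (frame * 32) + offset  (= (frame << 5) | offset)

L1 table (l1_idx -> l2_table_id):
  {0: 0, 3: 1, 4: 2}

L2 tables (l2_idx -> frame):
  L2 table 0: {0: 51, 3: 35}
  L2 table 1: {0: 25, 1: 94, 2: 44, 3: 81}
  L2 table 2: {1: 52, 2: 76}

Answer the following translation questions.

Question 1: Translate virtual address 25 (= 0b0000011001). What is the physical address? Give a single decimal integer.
vaddr = 25 = 0b0000011001
Split: l1_idx=0, l2_idx=0, offset=25
L1[0] = 0
L2[0][0] = 51
paddr = 51 * 32 + 25 = 1657

Answer: 1657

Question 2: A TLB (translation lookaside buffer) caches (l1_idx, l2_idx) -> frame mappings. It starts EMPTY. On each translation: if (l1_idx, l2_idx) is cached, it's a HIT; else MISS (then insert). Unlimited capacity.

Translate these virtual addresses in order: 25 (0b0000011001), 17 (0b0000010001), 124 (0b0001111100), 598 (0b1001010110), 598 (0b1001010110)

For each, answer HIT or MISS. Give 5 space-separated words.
vaddr=25: (0,0) not in TLB -> MISS, insert
vaddr=17: (0,0) in TLB -> HIT
vaddr=124: (0,3) not in TLB -> MISS, insert
vaddr=598: (4,2) not in TLB -> MISS, insert
vaddr=598: (4,2) in TLB -> HIT

Answer: MISS HIT MISS MISS HIT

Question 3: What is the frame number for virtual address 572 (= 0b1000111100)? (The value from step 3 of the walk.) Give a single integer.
Answer: 52

Derivation:
vaddr = 572: l1_idx=4, l2_idx=1
L1[4] = 2; L2[2][1] = 52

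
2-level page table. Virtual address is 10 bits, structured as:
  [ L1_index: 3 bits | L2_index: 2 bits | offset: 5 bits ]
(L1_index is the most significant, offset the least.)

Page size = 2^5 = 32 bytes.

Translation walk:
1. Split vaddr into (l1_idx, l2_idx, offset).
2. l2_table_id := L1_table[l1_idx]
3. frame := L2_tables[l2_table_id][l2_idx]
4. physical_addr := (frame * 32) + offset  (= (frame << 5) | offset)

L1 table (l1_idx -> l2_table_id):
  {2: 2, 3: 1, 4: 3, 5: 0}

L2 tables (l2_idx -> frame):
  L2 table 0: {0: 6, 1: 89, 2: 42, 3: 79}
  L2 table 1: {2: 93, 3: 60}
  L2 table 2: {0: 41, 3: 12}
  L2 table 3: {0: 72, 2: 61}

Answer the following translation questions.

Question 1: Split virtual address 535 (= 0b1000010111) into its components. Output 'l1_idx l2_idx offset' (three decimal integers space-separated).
vaddr = 535 = 0b1000010111
  top 3 bits -> l1_idx = 4
  next 2 bits -> l2_idx = 0
  bottom 5 bits -> offset = 23

Answer: 4 0 23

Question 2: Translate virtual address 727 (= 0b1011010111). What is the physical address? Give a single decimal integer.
vaddr = 727 = 0b1011010111
Split: l1_idx=5, l2_idx=2, offset=23
L1[5] = 0
L2[0][2] = 42
paddr = 42 * 32 + 23 = 1367

Answer: 1367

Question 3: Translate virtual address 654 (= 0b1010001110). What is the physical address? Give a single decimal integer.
Answer: 206

Derivation:
vaddr = 654 = 0b1010001110
Split: l1_idx=5, l2_idx=0, offset=14
L1[5] = 0
L2[0][0] = 6
paddr = 6 * 32 + 14 = 206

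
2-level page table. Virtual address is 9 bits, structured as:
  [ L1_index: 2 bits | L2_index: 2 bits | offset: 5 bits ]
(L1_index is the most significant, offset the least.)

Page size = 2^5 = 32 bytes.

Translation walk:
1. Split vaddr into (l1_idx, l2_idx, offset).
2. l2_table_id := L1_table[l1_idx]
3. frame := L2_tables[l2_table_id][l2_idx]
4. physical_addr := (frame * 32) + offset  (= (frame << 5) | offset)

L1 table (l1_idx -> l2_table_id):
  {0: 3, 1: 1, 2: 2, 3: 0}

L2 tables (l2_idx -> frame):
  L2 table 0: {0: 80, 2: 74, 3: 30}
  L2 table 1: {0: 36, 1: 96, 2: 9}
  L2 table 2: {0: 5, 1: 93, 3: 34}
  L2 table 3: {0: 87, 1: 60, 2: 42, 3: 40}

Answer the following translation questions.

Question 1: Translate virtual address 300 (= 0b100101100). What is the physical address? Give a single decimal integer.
vaddr = 300 = 0b100101100
Split: l1_idx=2, l2_idx=1, offset=12
L1[2] = 2
L2[2][1] = 93
paddr = 93 * 32 + 12 = 2988

Answer: 2988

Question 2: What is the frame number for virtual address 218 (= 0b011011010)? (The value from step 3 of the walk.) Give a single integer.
vaddr = 218: l1_idx=1, l2_idx=2
L1[1] = 1; L2[1][2] = 9

Answer: 9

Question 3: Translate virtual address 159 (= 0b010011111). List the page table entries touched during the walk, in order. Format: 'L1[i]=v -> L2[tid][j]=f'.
vaddr = 159 = 0b010011111
Split: l1_idx=1, l2_idx=0, offset=31

Answer: L1[1]=1 -> L2[1][0]=36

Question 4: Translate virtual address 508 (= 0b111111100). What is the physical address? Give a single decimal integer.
Answer: 988

Derivation:
vaddr = 508 = 0b111111100
Split: l1_idx=3, l2_idx=3, offset=28
L1[3] = 0
L2[0][3] = 30
paddr = 30 * 32 + 28 = 988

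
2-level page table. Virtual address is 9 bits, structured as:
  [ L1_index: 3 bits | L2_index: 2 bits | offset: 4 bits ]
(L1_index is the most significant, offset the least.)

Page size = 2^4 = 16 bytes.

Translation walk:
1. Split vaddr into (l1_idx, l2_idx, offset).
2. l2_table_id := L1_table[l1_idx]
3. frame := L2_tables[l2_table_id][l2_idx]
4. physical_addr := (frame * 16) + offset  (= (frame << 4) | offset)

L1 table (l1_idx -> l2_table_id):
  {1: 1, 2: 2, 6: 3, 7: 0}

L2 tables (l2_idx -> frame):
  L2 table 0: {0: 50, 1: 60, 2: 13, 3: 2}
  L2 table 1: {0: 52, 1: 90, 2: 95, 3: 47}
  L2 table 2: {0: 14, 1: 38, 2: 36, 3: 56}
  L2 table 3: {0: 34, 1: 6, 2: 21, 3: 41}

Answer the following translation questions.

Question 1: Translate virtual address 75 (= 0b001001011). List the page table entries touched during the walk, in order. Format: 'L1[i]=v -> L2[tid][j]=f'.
vaddr = 75 = 0b001001011
Split: l1_idx=1, l2_idx=0, offset=11

Answer: L1[1]=1 -> L2[1][0]=52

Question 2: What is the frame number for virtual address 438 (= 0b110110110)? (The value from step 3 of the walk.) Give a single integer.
vaddr = 438: l1_idx=6, l2_idx=3
L1[6] = 3; L2[3][3] = 41

Answer: 41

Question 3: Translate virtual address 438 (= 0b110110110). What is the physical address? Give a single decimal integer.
vaddr = 438 = 0b110110110
Split: l1_idx=6, l2_idx=3, offset=6
L1[6] = 3
L2[3][3] = 41
paddr = 41 * 16 + 6 = 662

Answer: 662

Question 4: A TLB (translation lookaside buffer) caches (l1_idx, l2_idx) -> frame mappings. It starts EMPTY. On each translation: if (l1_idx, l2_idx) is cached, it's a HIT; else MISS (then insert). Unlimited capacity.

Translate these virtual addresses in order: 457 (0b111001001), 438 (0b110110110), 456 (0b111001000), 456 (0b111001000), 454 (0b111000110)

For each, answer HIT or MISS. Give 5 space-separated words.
Answer: MISS MISS HIT HIT HIT

Derivation:
vaddr=457: (7,0) not in TLB -> MISS, insert
vaddr=438: (6,3) not in TLB -> MISS, insert
vaddr=456: (7,0) in TLB -> HIT
vaddr=456: (7,0) in TLB -> HIT
vaddr=454: (7,0) in TLB -> HIT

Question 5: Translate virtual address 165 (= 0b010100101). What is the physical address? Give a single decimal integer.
vaddr = 165 = 0b010100101
Split: l1_idx=2, l2_idx=2, offset=5
L1[2] = 2
L2[2][2] = 36
paddr = 36 * 16 + 5 = 581

Answer: 581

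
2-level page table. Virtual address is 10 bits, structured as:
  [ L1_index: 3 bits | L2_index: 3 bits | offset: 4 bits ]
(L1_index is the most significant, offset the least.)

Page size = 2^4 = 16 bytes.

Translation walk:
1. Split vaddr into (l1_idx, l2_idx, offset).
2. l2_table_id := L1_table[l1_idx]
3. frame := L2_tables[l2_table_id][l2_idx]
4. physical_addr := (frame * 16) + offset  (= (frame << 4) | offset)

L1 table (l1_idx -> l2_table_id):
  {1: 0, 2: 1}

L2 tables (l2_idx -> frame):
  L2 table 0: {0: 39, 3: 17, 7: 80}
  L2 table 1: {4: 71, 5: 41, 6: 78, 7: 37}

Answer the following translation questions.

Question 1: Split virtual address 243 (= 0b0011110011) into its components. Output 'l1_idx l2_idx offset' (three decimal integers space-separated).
vaddr = 243 = 0b0011110011
  top 3 bits -> l1_idx = 1
  next 3 bits -> l2_idx = 7
  bottom 4 bits -> offset = 3

Answer: 1 7 3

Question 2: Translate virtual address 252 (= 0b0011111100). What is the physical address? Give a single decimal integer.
Answer: 1292

Derivation:
vaddr = 252 = 0b0011111100
Split: l1_idx=1, l2_idx=7, offset=12
L1[1] = 0
L2[0][7] = 80
paddr = 80 * 16 + 12 = 1292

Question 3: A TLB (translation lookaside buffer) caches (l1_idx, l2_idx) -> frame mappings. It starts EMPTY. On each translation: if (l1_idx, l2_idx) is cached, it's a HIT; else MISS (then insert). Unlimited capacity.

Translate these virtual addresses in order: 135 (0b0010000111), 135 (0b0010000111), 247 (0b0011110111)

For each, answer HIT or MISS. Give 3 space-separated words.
vaddr=135: (1,0) not in TLB -> MISS, insert
vaddr=135: (1,0) in TLB -> HIT
vaddr=247: (1,7) not in TLB -> MISS, insert

Answer: MISS HIT MISS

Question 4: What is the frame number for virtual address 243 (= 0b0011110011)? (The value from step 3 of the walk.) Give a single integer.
Answer: 80

Derivation:
vaddr = 243: l1_idx=1, l2_idx=7
L1[1] = 0; L2[0][7] = 80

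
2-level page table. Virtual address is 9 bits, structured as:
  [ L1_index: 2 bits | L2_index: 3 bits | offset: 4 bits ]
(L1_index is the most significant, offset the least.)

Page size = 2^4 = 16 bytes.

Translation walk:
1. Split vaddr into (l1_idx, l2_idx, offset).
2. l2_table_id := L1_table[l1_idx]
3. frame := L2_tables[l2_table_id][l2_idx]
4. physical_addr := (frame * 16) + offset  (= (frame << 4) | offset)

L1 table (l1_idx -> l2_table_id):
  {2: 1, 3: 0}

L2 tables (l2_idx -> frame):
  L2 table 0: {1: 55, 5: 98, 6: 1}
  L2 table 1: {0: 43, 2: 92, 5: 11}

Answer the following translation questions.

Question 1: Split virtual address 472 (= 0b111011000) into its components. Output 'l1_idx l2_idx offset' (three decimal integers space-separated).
Answer: 3 5 8

Derivation:
vaddr = 472 = 0b111011000
  top 2 bits -> l1_idx = 3
  next 3 bits -> l2_idx = 5
  bottom 4 bits -> offset = 8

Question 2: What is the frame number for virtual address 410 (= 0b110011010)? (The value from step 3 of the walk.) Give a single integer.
Answer: 55

Derivation:
vaddr = 410: l1_idx=3, l2_idx=1
L1[3] = 0; L2[0][1] = 55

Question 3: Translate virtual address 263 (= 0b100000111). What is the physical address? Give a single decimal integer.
Answer: 695

Derivation:
vaddr = 263 = 0b100000111
Split: l1_idx=2, l2_idx=0, offset=7
L1[2] = 1
L2[1][0] = 43
paddr = 43 * 16 + 7 = 695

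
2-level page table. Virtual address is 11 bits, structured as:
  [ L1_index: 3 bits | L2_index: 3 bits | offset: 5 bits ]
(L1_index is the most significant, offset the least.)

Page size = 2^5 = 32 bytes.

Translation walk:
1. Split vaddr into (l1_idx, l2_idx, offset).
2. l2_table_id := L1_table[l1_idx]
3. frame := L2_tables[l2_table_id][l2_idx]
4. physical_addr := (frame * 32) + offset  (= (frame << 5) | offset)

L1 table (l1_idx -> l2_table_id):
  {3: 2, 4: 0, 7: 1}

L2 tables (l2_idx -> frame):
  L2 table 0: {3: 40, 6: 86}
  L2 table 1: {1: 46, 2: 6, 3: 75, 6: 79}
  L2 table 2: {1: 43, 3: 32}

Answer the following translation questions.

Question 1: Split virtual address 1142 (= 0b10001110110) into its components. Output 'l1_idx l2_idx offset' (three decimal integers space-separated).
vaddr = 1142 = 0b10001110110
  top 3 bits -> l1_idx = 4
  next 3 bits -> l2_idx = 3
  bottom 5 bits -> offset = 22

Answer: 4 3 22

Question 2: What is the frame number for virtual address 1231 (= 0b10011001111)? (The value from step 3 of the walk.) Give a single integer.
Answer: 86

Derivation:
vaddr = 1231: l1_idx=4, l2_idx=6
L1[4] = 0; L2[0][6] = 86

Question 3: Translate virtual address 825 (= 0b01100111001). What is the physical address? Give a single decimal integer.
vaddr = 825 = 0b01100111001
Split: l1_idx=3, l2_idx=1, offset=25
L1[3] = 2
L2[2][1] = 43
paddr = 43 * 32 + 25 = 1401

Answer: 1401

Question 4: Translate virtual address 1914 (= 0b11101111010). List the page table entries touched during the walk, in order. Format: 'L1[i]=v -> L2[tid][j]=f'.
Answer: L1[7]=1 -> L2[1][3]=75

Derivation:
vaddr = 1914 = 0b11101111010
Split: l1_idx=7, l2_idx=3, offset=26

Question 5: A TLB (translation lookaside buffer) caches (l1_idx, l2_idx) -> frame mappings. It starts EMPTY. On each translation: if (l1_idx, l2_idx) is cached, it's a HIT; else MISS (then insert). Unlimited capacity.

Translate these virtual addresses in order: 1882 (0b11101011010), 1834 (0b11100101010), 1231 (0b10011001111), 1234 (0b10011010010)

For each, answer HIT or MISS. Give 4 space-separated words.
Answer: MISS MISS MISS HIT

Derivation:
vaddr=1882: (7,2) not in TLB -> MISS, insert
vaddr=1834: (7,1) not in TLB -> MISS, insert
vaddr=1231: (4,6) not in TLB -> MISS, insert
vaddr=1234: (4,6) in TLB -> HIT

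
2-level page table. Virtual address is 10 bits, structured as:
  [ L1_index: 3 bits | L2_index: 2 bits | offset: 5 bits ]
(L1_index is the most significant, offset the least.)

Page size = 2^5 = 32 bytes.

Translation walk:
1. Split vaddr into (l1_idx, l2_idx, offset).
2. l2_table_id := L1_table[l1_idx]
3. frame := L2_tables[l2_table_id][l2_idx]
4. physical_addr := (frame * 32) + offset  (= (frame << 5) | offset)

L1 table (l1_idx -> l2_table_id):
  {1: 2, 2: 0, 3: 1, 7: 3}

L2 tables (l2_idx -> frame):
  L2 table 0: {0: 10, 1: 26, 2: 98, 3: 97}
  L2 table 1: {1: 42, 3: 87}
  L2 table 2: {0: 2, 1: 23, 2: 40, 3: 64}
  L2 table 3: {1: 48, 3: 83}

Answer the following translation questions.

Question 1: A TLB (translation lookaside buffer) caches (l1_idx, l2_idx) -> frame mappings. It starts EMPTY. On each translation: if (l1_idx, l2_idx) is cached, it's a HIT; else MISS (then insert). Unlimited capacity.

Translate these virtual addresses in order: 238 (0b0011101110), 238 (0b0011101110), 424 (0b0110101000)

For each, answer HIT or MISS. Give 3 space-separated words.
Answer: MISS HIT MISS

Derivation:
vaddr=238: (1,3) not in TLB -> MISS, insert
vaddr=238: (1,3) in TLB -> HIT
vaddr=424: (3,1) not in TLB -> MISS, insert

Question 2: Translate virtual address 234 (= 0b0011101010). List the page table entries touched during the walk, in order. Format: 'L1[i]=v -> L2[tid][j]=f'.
Answer: L1[1]=2 -> L2[2][3]=64

Derivation:
vaddr = 234 = 0b0011101010
Split: l1_idx=1, l2_idx=3, offset=10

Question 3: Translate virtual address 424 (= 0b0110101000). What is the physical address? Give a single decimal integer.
vaddr = 424 = 0b0110101000
Split: l1_idx=3, l2_idx=1, offset=8
L1[3] = 1
L2[1][1] = 42
paddr = 42 * 32 + 8 = 1352

Answer: 1352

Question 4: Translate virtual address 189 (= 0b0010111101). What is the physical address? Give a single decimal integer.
Answer: 765

Derivation:
vaddr = 189 = 0b0010111101
Split: l1_idx=1, l2_idx=1, offset=29
L1[1] = 2
L2[2][1] = 23
paddr = 23 * 32 + 29 = 765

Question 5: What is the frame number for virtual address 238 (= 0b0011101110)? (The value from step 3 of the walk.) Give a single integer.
Answer: 64

Derivation:
vaddr = 238: l1_idx=1, l2_idx=3
L1[1] = 2; L2[2][3] = 64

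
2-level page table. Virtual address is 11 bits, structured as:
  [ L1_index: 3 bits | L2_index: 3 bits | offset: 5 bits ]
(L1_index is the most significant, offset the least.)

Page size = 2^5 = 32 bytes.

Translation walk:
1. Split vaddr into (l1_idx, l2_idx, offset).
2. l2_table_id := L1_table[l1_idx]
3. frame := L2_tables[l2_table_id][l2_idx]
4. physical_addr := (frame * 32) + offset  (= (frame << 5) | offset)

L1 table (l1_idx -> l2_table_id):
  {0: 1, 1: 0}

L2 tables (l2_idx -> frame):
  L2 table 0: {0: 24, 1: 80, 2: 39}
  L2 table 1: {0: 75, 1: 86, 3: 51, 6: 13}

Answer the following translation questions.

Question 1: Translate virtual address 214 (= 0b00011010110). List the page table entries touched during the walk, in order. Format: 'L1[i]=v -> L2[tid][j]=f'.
vaddr = 214 = 0b00011010110
Split: l1_idx=0, l2_idx=6, offset=22

Answer: L1[0]=1 -> L2[1][6]=13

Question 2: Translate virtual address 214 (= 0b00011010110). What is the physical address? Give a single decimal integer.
Answer: 438

Derivation:
vaddr = 214 = 0b00011010110
Split: l1_idx=0, l2_idx=6, offset=22
L1[0] = 1
L2[1][6] = 13
paddr = 13 * 32 + 22 = 438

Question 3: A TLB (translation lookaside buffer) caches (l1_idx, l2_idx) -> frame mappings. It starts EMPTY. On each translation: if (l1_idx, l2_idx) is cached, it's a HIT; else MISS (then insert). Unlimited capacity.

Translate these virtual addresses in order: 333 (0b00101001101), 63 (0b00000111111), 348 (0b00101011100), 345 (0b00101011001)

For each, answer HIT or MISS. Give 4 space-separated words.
Answer: MISS MISS HIT HIT

Derivation:
vaddr=333: (1,2) not in TLB -> MISS, insert
vaddr=63: (0,1) not in TLB -> MISS, insert
vaddr=348: (1,2) in TLB -> HIT
vaddr=345: (1,2) in TLB -> HIT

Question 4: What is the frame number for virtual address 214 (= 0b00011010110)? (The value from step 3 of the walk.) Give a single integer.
vaddr = 214: l1_idx=0, l2_idx=6
L1[0] = 1; L2[1][6] = 13

Answer: 13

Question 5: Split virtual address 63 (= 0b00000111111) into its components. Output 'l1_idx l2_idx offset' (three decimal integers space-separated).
vaddr = 63 = 0b00000111111
  top 3 bits -> l1_idx = 0
  next 3 bits -> l2_idx = 1
  bottom 5 bits -> offset = 31

Answer: 0 1 31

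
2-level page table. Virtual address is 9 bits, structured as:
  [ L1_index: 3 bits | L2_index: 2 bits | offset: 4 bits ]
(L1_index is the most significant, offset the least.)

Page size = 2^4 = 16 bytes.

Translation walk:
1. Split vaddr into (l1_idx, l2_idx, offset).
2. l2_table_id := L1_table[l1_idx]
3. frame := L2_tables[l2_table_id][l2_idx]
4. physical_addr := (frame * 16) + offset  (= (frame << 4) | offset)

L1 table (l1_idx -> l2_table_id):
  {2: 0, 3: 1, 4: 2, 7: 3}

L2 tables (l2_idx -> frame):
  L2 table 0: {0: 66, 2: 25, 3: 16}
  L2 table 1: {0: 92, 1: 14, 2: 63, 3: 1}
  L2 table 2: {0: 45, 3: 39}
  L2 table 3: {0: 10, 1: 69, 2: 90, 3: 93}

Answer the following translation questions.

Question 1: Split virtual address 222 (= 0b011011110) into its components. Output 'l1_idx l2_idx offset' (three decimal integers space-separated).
vaddr = 222 = 0b011011110
  top 3 bits -> l1_idx = 3
  next 2 bits -> l2_idx = 1
  bottom 4 bits -> offset = 14

Answer: 3 1 14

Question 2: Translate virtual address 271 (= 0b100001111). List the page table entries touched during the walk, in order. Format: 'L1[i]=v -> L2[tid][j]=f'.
Answer: L1[4]=2 -> L2[2][0]=45

Derivation:
vaddr = 271 = 0b100001111
Split: l1_idx=4, l2_idx=0, offset=15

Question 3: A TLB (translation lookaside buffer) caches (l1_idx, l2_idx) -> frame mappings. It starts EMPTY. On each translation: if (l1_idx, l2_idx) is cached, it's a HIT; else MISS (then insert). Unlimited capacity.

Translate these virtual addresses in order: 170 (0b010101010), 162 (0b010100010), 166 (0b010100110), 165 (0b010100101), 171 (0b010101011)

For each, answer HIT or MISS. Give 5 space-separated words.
Answer: MISS HIT HIT HIT HIT

Derivation:
vaddr=170: (2,2) not in TLB -> MISS, insert
vaddr=162: (2,2) in TLB -> HIT
vaddr=166: (2,2) in TLB -> HIT
vaddr=165: (2,2) in TLB -> HIT
vaddr=171: (2,2) in TLB -> HIT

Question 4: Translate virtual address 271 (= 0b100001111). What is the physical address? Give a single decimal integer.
vaddr = 271 = 0b100001111
Split: l1_idx=4, l2_idx=0, offset=15
L1[4] = 2
L2[2][0] = 45
paddr = 45 * 16 + 15 = 735

Answer: 735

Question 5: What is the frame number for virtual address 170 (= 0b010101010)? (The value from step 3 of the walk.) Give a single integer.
Answer: 25

Derivation:
vaddr = 170: l1_idx=2, l2_idx=2
L1[2] = 0; L2[0][2] = 25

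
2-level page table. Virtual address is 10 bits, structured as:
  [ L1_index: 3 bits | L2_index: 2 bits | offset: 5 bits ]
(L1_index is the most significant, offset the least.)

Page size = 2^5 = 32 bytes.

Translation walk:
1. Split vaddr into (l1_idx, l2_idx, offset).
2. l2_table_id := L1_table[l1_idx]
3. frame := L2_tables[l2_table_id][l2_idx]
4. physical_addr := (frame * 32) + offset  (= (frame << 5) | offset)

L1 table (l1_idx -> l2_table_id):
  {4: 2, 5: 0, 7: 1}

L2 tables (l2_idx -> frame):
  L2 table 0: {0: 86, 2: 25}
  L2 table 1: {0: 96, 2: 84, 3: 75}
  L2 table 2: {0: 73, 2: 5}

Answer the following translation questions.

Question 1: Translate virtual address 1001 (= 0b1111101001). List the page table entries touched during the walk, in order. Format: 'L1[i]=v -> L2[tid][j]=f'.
vaddr = 1001 = 0b1111101001
Split: l1_idx=7, l2_idx=3, offset=9

Answer: L1[7]=1 -> L2[1][3]=75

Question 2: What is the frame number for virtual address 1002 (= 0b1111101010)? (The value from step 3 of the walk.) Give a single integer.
Answer: 75

Derivation:
vaddr = 1002: l1_idx=7, l2_idx=3
L1[7] = 1; L2[1][3] = 75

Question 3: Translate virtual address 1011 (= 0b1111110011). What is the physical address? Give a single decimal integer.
vaddr = 1011 = 0b1111110011
Split: l1_idx=7, l2_idx=3, offset=19
L1[7] = 1
L2[1][3] = 75
paddr = 75 * 32 + 19 = 2419

Answer: 2419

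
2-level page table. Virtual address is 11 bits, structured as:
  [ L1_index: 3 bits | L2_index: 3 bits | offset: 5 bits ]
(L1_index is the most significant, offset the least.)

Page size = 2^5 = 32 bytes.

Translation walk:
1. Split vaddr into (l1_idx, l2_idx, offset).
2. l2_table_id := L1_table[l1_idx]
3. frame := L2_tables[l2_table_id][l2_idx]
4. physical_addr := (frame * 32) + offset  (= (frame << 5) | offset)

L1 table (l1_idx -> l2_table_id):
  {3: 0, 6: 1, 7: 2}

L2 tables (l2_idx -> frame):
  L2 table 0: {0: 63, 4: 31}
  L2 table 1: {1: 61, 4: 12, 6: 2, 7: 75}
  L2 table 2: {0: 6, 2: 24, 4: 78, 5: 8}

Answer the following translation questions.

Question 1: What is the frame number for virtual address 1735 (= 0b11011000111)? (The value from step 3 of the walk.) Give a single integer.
Answer: 2

Derivation:
vaddr = 1735: l1_idx=6, l2_idx=6
L1[6] = 1; L2[1][6] = 2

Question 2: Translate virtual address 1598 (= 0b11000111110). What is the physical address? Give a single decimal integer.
vaddr = 1598 = 0b11000111110
Split: l1_idx=6, l2_idx=1, offset=30
L1[6] = 1
L2[1][1] = 61
paddr = 61 * 32 + 30 = 1982

Answer: 1982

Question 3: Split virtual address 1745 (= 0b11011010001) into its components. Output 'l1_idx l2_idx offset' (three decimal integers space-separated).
Answer: 6 6 17

Derivation:
vaddr = 1745 = 0b11011010001
  top 3 bits -> l1_idx = 6
  next 3 bits -> l2_idx = 6
  bottom 5 bits -> offset = 17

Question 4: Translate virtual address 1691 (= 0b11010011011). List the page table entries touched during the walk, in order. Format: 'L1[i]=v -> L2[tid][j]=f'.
Answer: L1[6]=1 -> L2[1][4]=12

Derivation:
vaddr = 1691 = 0b11010011011
Split: l1_idx=6, l2_idx=4, offset=27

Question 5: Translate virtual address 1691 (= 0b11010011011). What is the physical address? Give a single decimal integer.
vaddr = 1691 = 0b11010011011
Split: l1_idx=6, l2_idx=4, offset=27
L1[6] = 1
L2[1][4] = 12
paddr = 12 * 32 + 27 = 411

Answer: 411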